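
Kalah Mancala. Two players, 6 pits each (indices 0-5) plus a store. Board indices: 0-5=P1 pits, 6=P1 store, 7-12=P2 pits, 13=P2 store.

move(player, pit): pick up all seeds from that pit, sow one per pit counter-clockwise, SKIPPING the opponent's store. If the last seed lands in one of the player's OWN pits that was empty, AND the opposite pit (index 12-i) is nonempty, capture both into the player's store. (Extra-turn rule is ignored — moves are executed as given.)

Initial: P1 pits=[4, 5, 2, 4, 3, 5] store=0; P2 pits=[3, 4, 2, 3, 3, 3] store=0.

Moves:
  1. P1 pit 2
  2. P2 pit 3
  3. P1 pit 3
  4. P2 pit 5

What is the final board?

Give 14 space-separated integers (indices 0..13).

Move 1: P1 pit2 -> P1=[4,5,0,5,4,5](0) P2=[3,4,2,3,3,3](0)
Move 2: P2 pit3 -> P1=[4,5,0,5,4,5](0) P2=[3,4,2,0,4,4](1)
Move 3: P1 pit3 -> P1=[4,5,0,0,5,6](1) P2=[4,5,2,0,4,4](1)
Move 4: P2 pit5 -> P1=[5,6,1,0,5,6](1) P2=[4,5,2,0,4,0](2)

Answer: 5 6 1 0 5 6 1 4 5 2 0 4 0 2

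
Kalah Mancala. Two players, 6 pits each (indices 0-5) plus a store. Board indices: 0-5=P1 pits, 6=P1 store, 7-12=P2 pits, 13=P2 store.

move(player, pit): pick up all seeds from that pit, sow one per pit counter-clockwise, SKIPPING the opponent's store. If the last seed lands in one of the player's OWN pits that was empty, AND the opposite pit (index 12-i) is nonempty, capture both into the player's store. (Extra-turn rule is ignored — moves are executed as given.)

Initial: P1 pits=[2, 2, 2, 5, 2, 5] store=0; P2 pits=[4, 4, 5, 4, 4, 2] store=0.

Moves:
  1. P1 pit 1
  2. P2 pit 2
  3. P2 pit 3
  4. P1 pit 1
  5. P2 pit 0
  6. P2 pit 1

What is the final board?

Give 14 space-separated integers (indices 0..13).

Move 1: P1 pit1 -> P1=[2,0,3,6,2,5](0) P2=[4,4,5,4,4,2](0)
Move 2: P2 pit2 -> P1=[3,0,3,6,2,5](0) P2=[4,4,0,5,5,3](1)
Move 3: P2 pit3 -> P1=[4,1,3,6,2,5](0) P2=[4,4,0,0,6,4](2)
Move 4: P1 pit1 -> P1=[4,0,4,6,2,5](0) P2=[4,4,0,0,6,4](2)
Move 5: P2 pit0 -> P1=[4,0,4,6,2,5](0) P2=[0,5,1,1,7,4](2)
Move 6: P2 pit1 -> P1=[4,0,4,6,2,5](0) P2=[0,0,2,2,8,5](3)

Answer: 4 0 4 6 2 5 0 0 0 2 2 8 5 3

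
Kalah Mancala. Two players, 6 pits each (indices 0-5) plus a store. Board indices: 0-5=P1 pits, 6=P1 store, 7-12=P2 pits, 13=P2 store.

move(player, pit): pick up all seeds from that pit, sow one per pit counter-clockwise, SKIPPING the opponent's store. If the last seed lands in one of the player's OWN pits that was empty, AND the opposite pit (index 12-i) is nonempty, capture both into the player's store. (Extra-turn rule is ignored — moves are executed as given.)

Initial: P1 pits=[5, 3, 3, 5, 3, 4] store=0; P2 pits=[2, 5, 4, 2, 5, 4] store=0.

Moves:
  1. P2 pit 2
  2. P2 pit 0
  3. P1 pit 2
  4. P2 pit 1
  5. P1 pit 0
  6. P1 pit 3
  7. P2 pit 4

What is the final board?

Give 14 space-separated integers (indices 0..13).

Answer: 1 5 2 1 7 7 1 0 0 1 4 0 7 9

Derivation:
Move 1: P2 pit2 -> P1=[5,3,3,5,3,4](0) P2=[2,5,0,3,6,5](1)
Move 2: P2 pit0 -> P1=[5,3,3,0,3,4](0) P2=[0,6,0,3,6,5](7)
Move 3: P1 pit2 -> P1=[5,3,0,1,4,5](0) P2=[0,6,0,3,6,5](7)
Move 4: P2 pit1 -> P1=[6,3,0,1,4,5](0) P2=[0,0,1,4,7,6](8)
Move 5: P1 pit0 -> P1=[0,4,1,2,5,6](1) P2=[0,0,1,4,7,6](8)
Move 6: P1 pit3 -> P1=[0,4,1,0,6,7](1) P2=[0,0,1,4,7,6](8)
Move 7: P2 pit4 -> P1=[1,5,2,1,7,7](1) P2=[0,0,1,4,0,7](9)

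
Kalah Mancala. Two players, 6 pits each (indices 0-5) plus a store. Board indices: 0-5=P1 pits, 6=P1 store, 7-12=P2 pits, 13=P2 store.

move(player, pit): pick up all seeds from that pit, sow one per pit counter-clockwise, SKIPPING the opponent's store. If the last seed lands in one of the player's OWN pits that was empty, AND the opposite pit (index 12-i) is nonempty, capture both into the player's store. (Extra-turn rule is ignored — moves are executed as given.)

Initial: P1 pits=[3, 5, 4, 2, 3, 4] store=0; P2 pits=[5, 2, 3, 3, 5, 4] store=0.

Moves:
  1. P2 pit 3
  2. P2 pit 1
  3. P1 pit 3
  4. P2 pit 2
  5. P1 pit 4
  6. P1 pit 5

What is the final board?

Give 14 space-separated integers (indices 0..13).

Move 1: P2 pit3 -> P1=[3,5,4,2,3,4](0) P2=[5,2,3,0,6,5](1)
Move 2: P2 pit1 -> P1=[3,5,0,2,3,4](0) P2=[5,0,4,0,6,5](6)
Move 3: P1 pit3 -> P1=[3,5,0,0,4,5](0) P2=[5,0,4,0,6,5](6)
Move 4: P2 pit2 -> P1=[3,5,0,0,4,5](0) P2=[5,0,0,1,7,6](7)
Move 5: P1 pit4 -> P1=[3,5,0,0,0,6](1) P2=[6,1,0,1,7,6](7)
Move 6: P1 pit5 -> P1=[3,5,0,0,0,0](2) P2=[7,2,1,2,8,6](7)

Answer: 3 5 0 0 0 0 2 7 2 1 2 8 6 7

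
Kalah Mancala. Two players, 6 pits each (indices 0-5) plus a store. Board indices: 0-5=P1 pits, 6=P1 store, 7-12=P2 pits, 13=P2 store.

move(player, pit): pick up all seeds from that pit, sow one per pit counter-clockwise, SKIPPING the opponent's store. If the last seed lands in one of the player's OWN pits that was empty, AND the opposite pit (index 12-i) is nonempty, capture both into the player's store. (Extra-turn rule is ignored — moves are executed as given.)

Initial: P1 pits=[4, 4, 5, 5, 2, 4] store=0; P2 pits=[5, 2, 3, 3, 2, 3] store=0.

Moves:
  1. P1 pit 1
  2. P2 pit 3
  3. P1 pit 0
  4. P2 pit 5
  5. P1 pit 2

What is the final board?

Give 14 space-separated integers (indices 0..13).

Answer: 1 2 0 8 5 6 1 6 3 4 1 3 0 2

Derivation:
Move 1: P1 pit1 -> P1=[4,0,6,6,3,5](0) P2=[5,2,3,3,2,3](0)
Move 2: P2 pit3 -> P1=[4,0,6,6,3,5](0) P2=[5,2,3,0,3,4](1)
Move 3: P1 pit0 -> P1=[0,1,7,7,4,5](0) P2=[5,2,3,0,3,4](1)
Move 4: P2 pit5 -> P1=[1,2,8,7,4,5](0) P2=[5,2,3,0,3,0](2)
Move 5: P1 pit2 -> P1=[1,2,0,8,5,6](1) P2=[6,3,4,1,3,0](2)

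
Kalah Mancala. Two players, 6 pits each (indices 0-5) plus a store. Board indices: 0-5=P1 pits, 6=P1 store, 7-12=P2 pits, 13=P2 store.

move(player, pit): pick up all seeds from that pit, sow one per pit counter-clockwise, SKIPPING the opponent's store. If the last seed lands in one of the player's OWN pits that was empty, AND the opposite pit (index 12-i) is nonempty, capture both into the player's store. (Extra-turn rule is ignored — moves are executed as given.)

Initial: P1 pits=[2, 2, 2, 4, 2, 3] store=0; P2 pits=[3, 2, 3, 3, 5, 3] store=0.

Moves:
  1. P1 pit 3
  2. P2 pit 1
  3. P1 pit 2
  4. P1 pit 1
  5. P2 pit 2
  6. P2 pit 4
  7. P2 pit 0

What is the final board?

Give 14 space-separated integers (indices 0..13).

Move 1: P1 pit3 -> P1=[2,2,2,0,3,4](1) P2=[4,2,3,3,5,3](0)
Move 2: P2 pit1 -> P1=[2,2,2,0,3,4](1) P2=[4,0,4,4,5,3](0)
Move 3: P1 pit2 -> P1=[2,2,0,1,4,4](1) P2=[4,0,4,4,5,3](0)
Move 4: P1 pit1 -> P1=[2,0,1,2,4,4](1) P2=[4,0,4,4,5,3](0)
Move 5: P2 pit2 -> P1=[2,0,1,2,4,4](1) P2=[4,0,0,5,6,4](1)
Move 6: P2 pit4 -> P1=[3,1,2,3,4,4](1) P2=[4,0,0,5,0,5](2)
Move 7: P2 pit0 -> P1=[3,0,2,3,4,4](1) P2=[0,1,1,6,0,5](4)

Answer: 3 0 2 3 4 4 1 0 1 1 6 0 5 4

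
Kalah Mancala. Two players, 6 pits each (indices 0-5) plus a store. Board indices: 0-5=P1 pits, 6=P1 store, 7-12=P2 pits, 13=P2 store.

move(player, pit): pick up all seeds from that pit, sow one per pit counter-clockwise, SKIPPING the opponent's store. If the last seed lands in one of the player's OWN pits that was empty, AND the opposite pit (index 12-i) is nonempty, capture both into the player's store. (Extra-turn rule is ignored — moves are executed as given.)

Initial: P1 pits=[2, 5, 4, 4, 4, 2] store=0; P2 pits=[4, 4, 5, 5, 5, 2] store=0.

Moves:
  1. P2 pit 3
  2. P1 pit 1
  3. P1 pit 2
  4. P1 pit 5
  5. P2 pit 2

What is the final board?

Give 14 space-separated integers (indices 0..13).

Move 1: P2 pit3 -> P1=[3,6,4,4,4,2](0) P2=[4,4,5,0,6,3](1)
Move 2: P1 pit1 -> P1=[3,0,5,5,5,3](1) P2=[5,4,5,0,6,3](1)
Move 3: P1 pit2 -> P1=[3,0,0,6,6,4](2) P2=[6,4,5,0,6,3](1)
Move 4: P1 pit5 -> P1=[3,0,0,6,6,0](3) P2=[7,5,6,0,6,3](1)
Move 5: P2 pit2 -> P1=[4,1,0,6,6,0](3) P2=[7,5,0,1,7,4](2)

Answer: 4 1 0 6 6 0 3 7 5 0 1 7 4 2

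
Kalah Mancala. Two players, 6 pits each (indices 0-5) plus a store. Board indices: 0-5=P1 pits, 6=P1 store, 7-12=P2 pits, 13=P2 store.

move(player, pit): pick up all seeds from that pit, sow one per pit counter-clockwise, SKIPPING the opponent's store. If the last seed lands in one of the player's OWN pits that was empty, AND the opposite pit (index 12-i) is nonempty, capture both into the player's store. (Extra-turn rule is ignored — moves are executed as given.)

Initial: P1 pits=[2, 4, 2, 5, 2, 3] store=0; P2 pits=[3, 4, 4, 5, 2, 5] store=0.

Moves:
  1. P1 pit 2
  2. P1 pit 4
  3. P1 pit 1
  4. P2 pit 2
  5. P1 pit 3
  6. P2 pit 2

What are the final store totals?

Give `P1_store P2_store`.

Answer: 2 1

Derivation:
Move 1: P1 pit2 -> P1=[2,4,0,6,3,3](0) P2=[3,4,4,5,2,5](0)
Move 2: P1 pit4 -> P1=[2,4,0,6,0,4](1) P2=[4,4,4,5,2,5](0)
Move 3: P1 pit1 -> P1=[2,0,1,7,1,5](1) P2=[4,4,4,5,2,5](0)
Move 4: P2 pit2 -> P1=[2,0,1,7,1,5](1) P2=[4,4,0,6,3,6](1)
Move 5: P1 pit3 -> P1=[2,0,1,0,2,6](2) P2=[5,5,1,7,3,6](1)
Move 6: P2 pit2 -> P1=[2,0,1,0,2,6](2) P2=[5,5,0,8,3,6](1)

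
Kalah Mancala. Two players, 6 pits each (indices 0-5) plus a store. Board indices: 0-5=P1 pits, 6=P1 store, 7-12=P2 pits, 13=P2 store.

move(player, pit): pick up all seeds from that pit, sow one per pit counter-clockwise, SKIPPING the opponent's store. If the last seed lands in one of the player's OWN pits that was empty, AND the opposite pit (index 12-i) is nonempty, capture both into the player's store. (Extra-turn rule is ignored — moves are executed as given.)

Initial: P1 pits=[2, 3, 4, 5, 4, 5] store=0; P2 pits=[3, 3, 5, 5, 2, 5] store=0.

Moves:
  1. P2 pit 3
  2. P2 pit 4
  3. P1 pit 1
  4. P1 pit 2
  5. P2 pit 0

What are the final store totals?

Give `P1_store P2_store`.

Answer: 1 2

Derivation:
Move 1: P2 pit3 -> P1=[3,4,4,5,4,5](0) P2=[3,3,5,0,3,6](1)
Move 2: P2 pit4 -> P1=[4,4,4,5,4,5](0) P2=[3,3,5,0,0,7](2)
Move 3: P1 pit1 -> P1=[4,0,5,6,5,6](0) P2=[3,3,5,0,0,7](2)
Move 4: P1 pit2 -> P1=[4,0,0,7,6,7](1) P2=[4,3,5,0,0,7](2)
Move 5: P2 pit0 -> P1=[4,0,0,7,6,7](1) P2=[0,4,6,1,1,7](2)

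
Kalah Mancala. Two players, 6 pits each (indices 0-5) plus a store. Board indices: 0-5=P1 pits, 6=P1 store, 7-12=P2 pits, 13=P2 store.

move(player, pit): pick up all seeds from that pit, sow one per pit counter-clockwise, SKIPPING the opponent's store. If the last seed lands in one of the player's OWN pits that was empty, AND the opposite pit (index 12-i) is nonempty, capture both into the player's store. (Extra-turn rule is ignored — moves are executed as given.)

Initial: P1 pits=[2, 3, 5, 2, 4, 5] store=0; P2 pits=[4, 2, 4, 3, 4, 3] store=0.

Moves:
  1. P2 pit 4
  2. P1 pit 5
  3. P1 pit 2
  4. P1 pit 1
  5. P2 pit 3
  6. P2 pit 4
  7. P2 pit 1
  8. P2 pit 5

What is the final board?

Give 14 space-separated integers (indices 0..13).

Move 1: P2 pit4 -> P1=[3,4,5,2,4,5](0) P2=[4,2,4,3,0,4](1)
Move 2: P1 pit5 -> P1=[3,4,5,2,4,0](1) P2=[5,3,5,4,0,4](1)
Move 3: P1 pit2 -> P1=[3,4,0,3,5,1](2) P2=[6,3,5,4,0,4](1)
Move 4: P1 pit1 -> P1=[3,0,1,4,6,2](2) P2=[6,3,5,4,0,4](1)
Move 5: P2 pit3 -> P1=[4,0,1,4,6,2](2) P2=[6,3,5,0,1,5](2)
Move 6: P2 pit4 -> P1=[4,0,1,4,6,2](2) P2=[6,3,5,0,0,6](2)
Move 7: P2 pit1 -> P1=[4,0,1,4,6,2](2) P2=[6,0,6,1,1,6](2)
Move 8: P2 pit5 -> P1=[5,1,2,5,7,2](2) P2=[6,0,6,1,1,0](3)

Answer: 5 1 2 5 7 2 2 6 0 6 1 1 0 3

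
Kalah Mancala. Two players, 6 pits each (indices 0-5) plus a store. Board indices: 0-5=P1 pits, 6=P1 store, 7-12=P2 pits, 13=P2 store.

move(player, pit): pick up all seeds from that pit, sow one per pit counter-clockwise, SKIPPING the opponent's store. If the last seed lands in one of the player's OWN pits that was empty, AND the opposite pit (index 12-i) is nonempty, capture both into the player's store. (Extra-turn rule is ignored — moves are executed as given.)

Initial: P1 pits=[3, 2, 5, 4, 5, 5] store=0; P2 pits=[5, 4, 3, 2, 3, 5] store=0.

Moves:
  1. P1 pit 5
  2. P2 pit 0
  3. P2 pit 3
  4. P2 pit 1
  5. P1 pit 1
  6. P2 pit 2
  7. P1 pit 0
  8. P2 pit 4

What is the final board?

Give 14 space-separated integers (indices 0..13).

Answer: 1 3 8 7 7 1 2 0 0 0 2 0 10 5

Derivation:
Move 1: P1 pit5 -> P1=[3,2,5,4,5,0](1) P2=[6,5,4,3,3,5](0)
Move 2: P2 pit0 -> P1=[3,2,5,4,5,0](1) P2=[0,6,5,4,4,6](1)
Move 3: P2 pit3 -> P1=[4,2,5,4,5,0](1) P2=[0,6,5,0,5,7](2)
Move 4: P2 pit1 -> P1=[5,2,5,4,5,0](1) P2=[0,0,6,1,6,8](3)
Move 5: P1 pit1 -> P1=[5,0,6,5,5,0](1) P2=[0,0,6,1,6,8](3)
Move 6: P2 pit2 -> P1=[6,1,6,5,5,0](1) P2=[0,0,0,2,7,9](4)
Move 7: P1 pit0 -> P1=[0,2,7,6,6,1](2) P2=[0,0,0,2,7,9](4)
Move 8: P2 pit4 -> P1=[1,3,8,7,7,1](2) P2=[0,0,0,2,0,10](5)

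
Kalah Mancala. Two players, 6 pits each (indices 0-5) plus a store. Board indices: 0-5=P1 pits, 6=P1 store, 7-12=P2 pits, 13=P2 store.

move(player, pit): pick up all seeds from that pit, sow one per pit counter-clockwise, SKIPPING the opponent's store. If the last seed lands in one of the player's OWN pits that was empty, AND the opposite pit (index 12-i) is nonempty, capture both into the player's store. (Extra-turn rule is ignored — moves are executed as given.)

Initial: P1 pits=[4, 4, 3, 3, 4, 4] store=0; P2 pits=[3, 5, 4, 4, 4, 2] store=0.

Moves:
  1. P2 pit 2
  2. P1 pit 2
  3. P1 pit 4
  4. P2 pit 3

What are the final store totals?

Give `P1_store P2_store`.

Move 1: P2 pit2 -> P1=[4,4,3,3,4,4](0) P2=[3,5,0,5,5,3](1)
Move 2: P1 pit2 -> P1=[4,4,0,4,5,5](0) P2=[3,5,0,5,5,3](1)
Move 3: P1 pit4 -> P1=[4,4,0,4,0,6](1) P2=[4,6,1,5,5,3](1)
Move 4: P2 pit3 -> P1=[5,5,0,4,0,6](1) P2=[4,6,1,0,6,4](2)

Answer: 1 2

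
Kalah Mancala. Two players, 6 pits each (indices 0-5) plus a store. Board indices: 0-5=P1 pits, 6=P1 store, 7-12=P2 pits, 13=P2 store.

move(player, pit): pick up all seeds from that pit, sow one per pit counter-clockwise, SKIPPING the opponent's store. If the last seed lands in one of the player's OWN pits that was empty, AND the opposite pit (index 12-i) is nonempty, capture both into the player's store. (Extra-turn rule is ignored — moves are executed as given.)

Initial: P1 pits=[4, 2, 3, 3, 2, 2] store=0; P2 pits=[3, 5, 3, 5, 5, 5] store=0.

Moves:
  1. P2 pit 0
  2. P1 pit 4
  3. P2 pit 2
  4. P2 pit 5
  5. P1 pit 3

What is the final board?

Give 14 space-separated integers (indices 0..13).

Answer: 5 3 4 0 2 4 2 1 6 0 7 6 0 2

Derivation:
Move 1: P2 pit0 -> P1=[4,2,3,3,2,2](0) P2=[0,6,4,6,5,5](0)
Move 2: P1 pit4 -> P1=[4,2,3,3,0,3](1) P2=[0,6,4,6,5,5](0)
Move 3: P2 pit2 -> P1=[4,2,3,3,0,3](1) P2=[0,6,0,7,6,6](1)
Move 4: P2 pit5 -> P1=[5,3,4,4,1,3](1) P2=[0,6,0,7,6,0](2)
Move 5: P1 pit3 -> P1=[5,3,4,0,2,4](2) P2=[1,6,0,7,6,0](2)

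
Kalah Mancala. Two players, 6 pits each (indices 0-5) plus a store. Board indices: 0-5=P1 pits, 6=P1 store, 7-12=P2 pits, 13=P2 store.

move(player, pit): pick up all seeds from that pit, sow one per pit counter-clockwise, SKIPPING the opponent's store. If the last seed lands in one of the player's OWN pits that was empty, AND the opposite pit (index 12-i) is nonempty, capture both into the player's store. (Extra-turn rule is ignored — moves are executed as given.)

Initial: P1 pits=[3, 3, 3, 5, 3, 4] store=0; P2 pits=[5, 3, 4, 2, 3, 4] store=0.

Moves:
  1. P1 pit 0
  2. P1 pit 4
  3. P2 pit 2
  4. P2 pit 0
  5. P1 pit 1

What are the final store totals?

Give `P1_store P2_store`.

Move 1: P1 pit0 -> P1=[0,4,4,6,3,4](0) P2=[5,3,4,2,3,4](0)
Move 2: P1 pit4 -> P1=[0,4,4,6,0,5](1) P2=[6,3,4,2,3,4](0)
Move 3: P2 pit2 -> P1=[0,4,4,6,0,5](1) P2=[6,3,0,3,4,5](1)
Move 4: P2 pit0 -> P1=[0,4,4,6,0,5](1) P2=[0,4,1,4,5,6](2)
Move 5: P1 pit1 -> P1=[0,0,5,7,1,6](1) P2=[0,4,1,4,5,6](2)

Answer: 1 2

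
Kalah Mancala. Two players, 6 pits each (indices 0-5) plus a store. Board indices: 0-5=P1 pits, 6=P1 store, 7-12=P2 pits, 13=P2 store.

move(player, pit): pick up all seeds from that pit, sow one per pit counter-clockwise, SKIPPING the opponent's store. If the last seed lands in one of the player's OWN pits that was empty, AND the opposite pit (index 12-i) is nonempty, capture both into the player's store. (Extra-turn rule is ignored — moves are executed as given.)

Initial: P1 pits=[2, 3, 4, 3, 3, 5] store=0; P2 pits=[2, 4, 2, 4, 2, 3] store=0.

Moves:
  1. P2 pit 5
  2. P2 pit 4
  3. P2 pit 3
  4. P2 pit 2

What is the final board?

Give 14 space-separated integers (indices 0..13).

Answer: 4 4 4 3 3 5 0 2 4 0 1 2 2 3

Derivation:
Move 1: P2 pit5 -> P1=[3,4,4,3,3,5](0) P2=[2,4,2,4,2,0](1)
Move 2: P2 pit4 -> P1=[3,4,4,3,3,5](0) P2=[2,4,2,4,0,1](2)
Move 3: P2 pit3 -> P1=[4,4,4,3,3,5](0) P2=[2,4,2,0,1,2](3)
Move 4: P2 pit2 -> P1=[4,4,4,3,3,5](0) P2=[2,4,0,1,2,2](3)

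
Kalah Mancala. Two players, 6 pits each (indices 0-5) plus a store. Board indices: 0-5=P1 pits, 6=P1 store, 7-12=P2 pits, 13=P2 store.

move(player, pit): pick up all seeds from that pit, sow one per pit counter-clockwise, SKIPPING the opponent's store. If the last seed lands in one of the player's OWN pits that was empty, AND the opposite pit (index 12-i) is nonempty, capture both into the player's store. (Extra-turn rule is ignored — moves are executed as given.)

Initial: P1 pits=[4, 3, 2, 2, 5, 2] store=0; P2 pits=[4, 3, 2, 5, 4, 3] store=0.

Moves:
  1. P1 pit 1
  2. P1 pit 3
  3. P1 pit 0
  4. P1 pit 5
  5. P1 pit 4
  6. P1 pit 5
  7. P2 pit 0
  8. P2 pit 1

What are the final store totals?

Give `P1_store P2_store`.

Move 1: P1 pit1 -> P1=[4,0,3,3,6,2](0) P2=[4,3,2,5,4,3](0)
Move 2: P1 pit3 -> P1=[4,0,3,0,7,3](1) P2=[4,3,2,5,4,3](0)
Move 3: P1 pit0 -> P1=[0,1,4,1,8,3](1) P2=[4,3,2,5,4,3](0)
Move 4: P1 pit5 -> P1=[0,1,4,1,8,0](2) P2=[5,4,2,5,4,3](0)
Move 5: P1 pit4 -> P1=[0,1,4,1,0,1](3) P2=[6,5,3,6,5,4](0)
Move 6: P1 pit5 -> P1=[0,1,4,1,0,0](4) P2=[6,5,3,6,5,4](0)
Move 7: P2 pit0 -> P1=[0,1,4,1,0,0](4) P2=[0,6,4,7,6,5](1)
Move 8: P2 pit1 -> P1=[1,1,4,1,0,0](4) P2=[0,0,5,8,7,6](2)

Answer: 4 2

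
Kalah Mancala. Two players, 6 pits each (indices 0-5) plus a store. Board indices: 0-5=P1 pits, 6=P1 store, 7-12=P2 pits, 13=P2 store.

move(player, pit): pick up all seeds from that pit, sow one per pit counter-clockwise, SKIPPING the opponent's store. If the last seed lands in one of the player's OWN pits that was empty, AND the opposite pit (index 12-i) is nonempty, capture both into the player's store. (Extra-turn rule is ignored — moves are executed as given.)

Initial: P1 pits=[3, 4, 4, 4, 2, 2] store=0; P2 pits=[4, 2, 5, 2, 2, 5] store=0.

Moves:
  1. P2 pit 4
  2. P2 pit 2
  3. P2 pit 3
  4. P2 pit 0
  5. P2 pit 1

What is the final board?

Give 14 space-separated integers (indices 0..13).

Move 1: P2 pit4 -> P1=[3,4,4,4,2,2](0) P2=[4,2,5,2,0,6](1)
Move 2: P2 pit2 -> P1=[4,4,4,4,2,2](0) P2=[4,2,0,3,1,7](2)
Move 3: P2 pit3 -> P1=[4,4,4,4,2,2](0) P2=[4,2,0,0,2,8](3)
Move 4: P2 pit0 -> P1=[4,4,4,4,2,2](0) P2=[0,3,1,1,3,8](3)
Move 5: P2 pit1 -> P1=[4,4,4,4,2,2](0) P2=[0,0,2,2,4,8](3)

Answer: 4 4 4 4 2 2 0 0 0 2 2 4 8 3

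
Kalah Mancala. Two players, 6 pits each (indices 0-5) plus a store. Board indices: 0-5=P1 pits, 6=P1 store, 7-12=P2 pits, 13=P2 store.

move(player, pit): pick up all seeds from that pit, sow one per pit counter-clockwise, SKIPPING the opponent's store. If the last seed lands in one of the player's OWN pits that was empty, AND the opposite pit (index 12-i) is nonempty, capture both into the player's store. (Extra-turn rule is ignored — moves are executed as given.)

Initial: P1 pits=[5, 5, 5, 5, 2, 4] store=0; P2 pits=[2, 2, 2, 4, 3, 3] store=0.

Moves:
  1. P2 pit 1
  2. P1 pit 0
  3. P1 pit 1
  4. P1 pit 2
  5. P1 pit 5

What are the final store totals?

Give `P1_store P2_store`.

Move 1: P2 pit1 -> P1=[5,5,5,5,2,4](0) P2=[2,0,3,5,3,3](0)
Move 2: P1 pit0 -> P1=[0,6,6,6,3,5](0) P2=[2,0,3,5,3,3](0)
Move 3: P1 pit1 -> P1=[0,0,7,7,4,6](1) P2=[3,0,3,5,3,3](0)
Move 4: P1 pit2 -> P1=[0,0,0,8,5,7](2) P2=[4,1,4,5,3,3](0)
Move 5: P1 pit5 -> P1=[0,0,0,8,5,0](3) P2=[5,2,5,6,4,4](0)

Answer: 3 0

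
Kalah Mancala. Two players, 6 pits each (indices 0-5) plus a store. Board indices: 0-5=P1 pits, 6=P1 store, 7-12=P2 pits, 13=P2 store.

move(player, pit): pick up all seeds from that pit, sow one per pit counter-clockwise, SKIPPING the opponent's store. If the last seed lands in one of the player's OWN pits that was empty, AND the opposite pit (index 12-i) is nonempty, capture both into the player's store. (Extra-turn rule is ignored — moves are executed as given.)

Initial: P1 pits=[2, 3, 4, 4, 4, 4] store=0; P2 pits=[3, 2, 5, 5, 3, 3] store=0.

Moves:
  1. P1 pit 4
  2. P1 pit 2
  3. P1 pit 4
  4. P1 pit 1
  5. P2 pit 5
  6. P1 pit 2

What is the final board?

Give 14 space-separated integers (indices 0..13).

Answer: 3 1 0 7 0 7 6 4 0 5 5 3 0 1

Derivation:
Move 1: P1 pit4 -> P1=[2,3,4,4,0,5](1) P2=[4,3,5,5,3,3](0)
Move 2: P1 pit2 -> P1=[2,3,0,5,1,6](2) P2=[4,3,5,5,3,3](0)
Move 3: P1 pit4 -> P1=[2,3,0,5,0,7](2) P2=[4,3,5,5,3,3](0)
Move 4: P1 pit1 -> P1=[2,0,1,6,0,7](6) P2=[4,0,5,5,3,3](0)
Move 5: P2 pit5 -> P1=[3,1,1,6,0,7](6) P2=[4,0,5,5,3,0](1)
Move 6: P1 pit2 -> P1=[3,1,0,7,0,7](6) P2=[4,0,5,5,3,0](1)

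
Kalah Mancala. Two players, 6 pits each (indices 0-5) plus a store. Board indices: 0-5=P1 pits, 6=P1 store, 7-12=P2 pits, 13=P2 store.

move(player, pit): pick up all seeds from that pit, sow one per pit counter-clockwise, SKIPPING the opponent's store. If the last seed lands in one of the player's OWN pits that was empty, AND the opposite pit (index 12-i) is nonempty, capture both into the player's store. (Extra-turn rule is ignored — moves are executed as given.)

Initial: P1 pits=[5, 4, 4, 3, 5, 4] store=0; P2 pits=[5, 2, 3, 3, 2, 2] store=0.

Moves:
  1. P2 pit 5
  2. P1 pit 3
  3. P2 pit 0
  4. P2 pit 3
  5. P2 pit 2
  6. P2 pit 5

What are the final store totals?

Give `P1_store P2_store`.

Answer: 1 11

Derivation:
Move 1: P2 pit5 -> P1=[6,4,4,3,5,4](0) P2=[5,2,3,3,2,0](1)
Move 2: P1 pit3 -> P1=[6,4,4,0,6,5](1) P2=[5,2,3,3,2,0](1)
Move 3: P2 pit0 -> P1=[0,4,4,0,6,5](1) P2=[0,3,4,4,3,0](8)
Move 4: P2 pit3 -> P1=[1,4,4,0,6,5](1) P2=[0,3,4,0,4,1](9)
Move 5: P2 pit2 -> P1=[1,4,4,0,6,5](1) P2=[0,3,0,1,5,2](10)
Move 6: P2 pit5 -> P1=[2,4,4,0,6,5](1) P2=[0,3,0,1,5,0](11)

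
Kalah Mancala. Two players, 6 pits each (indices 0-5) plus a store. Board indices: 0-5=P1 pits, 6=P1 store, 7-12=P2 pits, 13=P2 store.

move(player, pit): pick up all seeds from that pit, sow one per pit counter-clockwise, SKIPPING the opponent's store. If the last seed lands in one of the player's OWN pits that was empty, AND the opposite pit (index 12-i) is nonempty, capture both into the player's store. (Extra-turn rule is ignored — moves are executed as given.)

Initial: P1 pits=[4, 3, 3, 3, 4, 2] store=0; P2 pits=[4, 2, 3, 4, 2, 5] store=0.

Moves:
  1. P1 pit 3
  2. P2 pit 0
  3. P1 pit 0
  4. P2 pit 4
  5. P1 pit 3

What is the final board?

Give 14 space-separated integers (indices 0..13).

Move 1: P1 pit3 -> P1=[4,3,3,0,5,3](1) P2=[4,2,3,4,2,5](0)
Move 2: P2 pit0 -> P1=[4,3,3,0,5,3](1) P2=[0,3,4,5,3,5](0)
Move 3: P1 pit0 -> P1=[0,4,4,1,6,3](1) P2=[0,3,4,5,3,5](0)
Move 4: P2 pit4 -> P1=[1,4,4,1,6,3](1) P2=[0,3,4,5,0,6](1)
Move 5: P1 pit3 -> P1=[1,4,4,0,7,3](1) P2=[0,3,4,5,0,6](1)

Answer: 1 4 4 0 7 3 1 0 3 4 5 0 6 1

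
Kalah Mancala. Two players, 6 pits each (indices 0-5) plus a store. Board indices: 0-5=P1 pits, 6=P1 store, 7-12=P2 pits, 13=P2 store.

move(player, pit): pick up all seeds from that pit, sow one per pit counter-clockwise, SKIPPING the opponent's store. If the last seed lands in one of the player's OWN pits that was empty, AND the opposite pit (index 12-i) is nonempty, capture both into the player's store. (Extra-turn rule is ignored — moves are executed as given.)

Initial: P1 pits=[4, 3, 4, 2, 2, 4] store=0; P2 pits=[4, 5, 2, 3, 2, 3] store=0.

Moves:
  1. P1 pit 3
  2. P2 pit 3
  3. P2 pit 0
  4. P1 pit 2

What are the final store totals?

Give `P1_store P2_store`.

Answer: 1 1

Derivation:
Move 1: P1 pit3 -> P1=[4,3,4,0,3,5](0) P2=[4,5,2,3,2,3](0)
Move 2: P2 pit3 -> P1=[4,3,4,0,3,5](0) P2=[4,5,2,0,3,4](1)
Move 3: P2 pit0 -> P1=[4,3,4,0,3,5](0) P2=[0,6,3,1,4,4](1)
Move 4: P1 pit2 -> P1=[4,3,0,1,4,6](1) P2=[0,6,3,1,4,4](1)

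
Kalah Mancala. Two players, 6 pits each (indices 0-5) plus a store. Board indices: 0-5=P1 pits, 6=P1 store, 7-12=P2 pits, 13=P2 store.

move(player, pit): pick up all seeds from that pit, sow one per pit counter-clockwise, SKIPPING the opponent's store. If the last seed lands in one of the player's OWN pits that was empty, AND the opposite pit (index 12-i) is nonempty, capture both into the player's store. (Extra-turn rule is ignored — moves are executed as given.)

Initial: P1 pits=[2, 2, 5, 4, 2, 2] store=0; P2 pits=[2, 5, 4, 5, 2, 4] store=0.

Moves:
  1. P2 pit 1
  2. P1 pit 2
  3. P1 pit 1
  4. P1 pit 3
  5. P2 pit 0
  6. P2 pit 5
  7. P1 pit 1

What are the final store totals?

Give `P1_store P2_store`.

Answer: 2 2

Derivation:
Move 1: P2 pit1 -> P1=[2,2,5,4,2,2](0) P2=[2,0,5,6,3,5](1)
Move 2: P1 pit2 -> P1=[2,2,0,5,3,3](1) P2=[3,0,5,6,3,5](1)
Move 3: P1 pit1 -> P1=[2,0,1,6,3,3](1) P2=[3,0,5,6,3,5](1)
Move 4: P1 pit3 -> P1=[2,0,1,0,4,4](2) P2=[4,1,6,6,3,5](1)
Move 5: P2 pit0 -> P1=[2,0,1,0,4,4](2) P2=[0,2,7,7,4,5](1)
Move 6: P2 pit5 -> P1=[3,1,2,1,4,4](2) P2=[0,2,7,7,4,0](2)
Move 7: P1 pit1 -> P1=[3,0,3,1,4,4](2) P2=[0,2,7,7,4,0](2)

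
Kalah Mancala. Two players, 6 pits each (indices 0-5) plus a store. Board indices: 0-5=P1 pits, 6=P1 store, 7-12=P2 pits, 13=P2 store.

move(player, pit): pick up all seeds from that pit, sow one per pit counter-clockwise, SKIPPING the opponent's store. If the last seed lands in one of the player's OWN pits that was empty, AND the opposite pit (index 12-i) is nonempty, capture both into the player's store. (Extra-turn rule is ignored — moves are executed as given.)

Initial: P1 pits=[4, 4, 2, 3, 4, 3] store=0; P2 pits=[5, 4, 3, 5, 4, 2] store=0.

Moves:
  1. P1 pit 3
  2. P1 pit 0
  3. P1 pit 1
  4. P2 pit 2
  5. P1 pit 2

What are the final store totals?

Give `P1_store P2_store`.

Answer: 3 0

Derivation:
Move 1: P1 pit3 -> P1=[4,4,2,0,5,4](1) P2=[5,4,3,5,4,2](0)
Move 2: P1 pit0 -> P1=[0,5,3,1,6,4](1) P2=[5,4,3,5,4,2](0)
Move 3: P1 pit1 -> P1=[0,0,4,2,7,5](2) P2=[5,4,3,5,4,2](0)
Move 4: P2 pit2 -> P1=[0,0,4,2,7,5](2) P2=[5,4,0,6,5,3](0)
Move 5: P1 pit2 -> P1=[0,0,0,3,8,6](3) P2=[5,4,0,6,5,3](0)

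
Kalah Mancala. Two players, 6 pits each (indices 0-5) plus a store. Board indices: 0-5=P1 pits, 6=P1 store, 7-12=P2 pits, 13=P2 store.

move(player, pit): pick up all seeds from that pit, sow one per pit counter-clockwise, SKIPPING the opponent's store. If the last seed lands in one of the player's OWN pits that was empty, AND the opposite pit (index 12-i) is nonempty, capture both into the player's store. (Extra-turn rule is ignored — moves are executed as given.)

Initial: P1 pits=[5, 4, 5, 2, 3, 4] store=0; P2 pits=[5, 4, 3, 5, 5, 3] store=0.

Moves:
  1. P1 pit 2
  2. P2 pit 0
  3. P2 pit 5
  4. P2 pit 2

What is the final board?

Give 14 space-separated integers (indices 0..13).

Answer: 6 5 1 3 4 5 1 0 5 0 7 7 1 3

Derivation:
Move 1: P1 pit2 -> P1=[5,4,0,3,4,5](1) P2=[6,4,3,5,5,3](0)
Move 2: P2 pit0 -> P1=[5,4,0,3,4,5](1) P2=[0,5,4,6,6,4](1)
Move 3: P2 pit5 -> P1=[6,5,1,3,4,5](1) P2=[0,5,4,6,6,0](2)
Move 4: P2 pit2 -> P1=[6,5,1,3,4,5](1) P2=[0,5,0,7,7,1](3)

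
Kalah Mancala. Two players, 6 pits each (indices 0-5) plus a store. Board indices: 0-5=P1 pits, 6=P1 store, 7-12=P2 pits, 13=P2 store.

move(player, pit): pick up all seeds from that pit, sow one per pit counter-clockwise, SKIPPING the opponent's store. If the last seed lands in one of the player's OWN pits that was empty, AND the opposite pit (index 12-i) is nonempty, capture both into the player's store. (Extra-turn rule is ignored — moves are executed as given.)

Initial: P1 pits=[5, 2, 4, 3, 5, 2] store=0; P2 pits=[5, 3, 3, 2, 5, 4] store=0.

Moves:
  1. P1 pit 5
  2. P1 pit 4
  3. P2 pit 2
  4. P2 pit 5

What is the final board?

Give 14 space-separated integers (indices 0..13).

Answer: 6 3 5 4 0 1 2 7 4 0 3 6 0 2

Derivation:
Move 1: P1 pit5 -> P1=[5,2,4,3,5,0](1) P2=[6,3,3,2,5,4](0)
Move 2: P1 pit4 -> P1=[5,2,4,3,0,1](2) P2=[7,4,4,2,5,4](0)
Move 3: P2 pit2 -> P1=[5,2,4,3,0,1](2) P2=[7,4,0,3,6,5](1)
Move 4: P2 pit5 -> P1=[6,3,5,4,0,1](2) P2=[7,4,0,3,6,0](2)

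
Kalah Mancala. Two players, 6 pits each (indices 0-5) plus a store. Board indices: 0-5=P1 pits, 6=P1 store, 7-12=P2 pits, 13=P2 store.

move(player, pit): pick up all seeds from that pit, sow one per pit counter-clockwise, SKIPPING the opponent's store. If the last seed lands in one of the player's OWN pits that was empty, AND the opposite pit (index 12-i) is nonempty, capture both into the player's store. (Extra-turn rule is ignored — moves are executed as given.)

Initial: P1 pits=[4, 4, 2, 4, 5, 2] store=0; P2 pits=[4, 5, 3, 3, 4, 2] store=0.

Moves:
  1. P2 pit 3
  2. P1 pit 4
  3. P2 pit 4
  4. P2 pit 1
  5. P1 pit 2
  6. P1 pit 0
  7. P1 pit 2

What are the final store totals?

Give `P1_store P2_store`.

Move 1: P2 pit3 -> P1=[4,4,2,4,5,2](0) P2=[4,5,3,0,5,3](1)
Move 2: P1 pit4 -> P1=[4,4,2,4,0,3](1) P2=[5,6,4,0,5,3](1)
Move 3: P2 pit4 -> P1=[5,5,3,4,0,3](1) P2=[5,6,4,0,0,4](2)
Move 4: P2 pit1 -> P1=[6,5,3,4,0,3](1) P2=[5,0,5,1,1,5](3)
Move 5: P1 pit2 -> P1=[6,5,0,5,1,4](1) P2=[5,0,5,1,1,5](3)
Move 6: P1 pit0 -> P1=[0,6,1,6,2,5](2) P2=[5,0,5,1,1,5](3)
Move 7: P1 pit2 -> P1=[0,6,0,7,2,5](2) P2=[5,0,5,1,1,5](3)

Answer: 2 3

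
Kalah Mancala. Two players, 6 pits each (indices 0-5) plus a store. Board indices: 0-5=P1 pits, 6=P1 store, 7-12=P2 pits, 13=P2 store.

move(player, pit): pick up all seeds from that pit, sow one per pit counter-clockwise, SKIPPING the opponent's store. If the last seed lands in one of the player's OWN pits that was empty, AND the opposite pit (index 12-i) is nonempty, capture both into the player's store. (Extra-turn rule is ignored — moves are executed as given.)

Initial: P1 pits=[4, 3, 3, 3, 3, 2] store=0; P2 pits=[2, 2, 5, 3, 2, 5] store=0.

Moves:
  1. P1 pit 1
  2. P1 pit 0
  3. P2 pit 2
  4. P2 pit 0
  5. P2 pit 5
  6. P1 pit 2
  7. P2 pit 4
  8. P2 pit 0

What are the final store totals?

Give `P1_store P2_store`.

Move 1: P1 pit1 -> P1=[4,0,4,4,4,2](0) P2=[2,2,5,3,2,5](0)
Move 2: P1 pit0 -> P1=[0,1,5,5,5,2](0) P2=[2,2,5,3,2,5](0)
Move 3: P2 pit2 -> P1=[1,1,5,5,5,2](0) P2=[2,2,0,4,3,6](1)
Move 4: P2 pit0 -> P1=[1,1,5,0,5,2](0) P2=[0,3,0,4,3,6](7)
Move 5: P2 pit5 -> P1=[2,2,6,1,6,2](0) P2=[0,3,0,4,3,0](8)
Move 6: P1 pit2 -> P1=[2,2,0,2,7,3](1) P2=[1,4,0,4,3,0](8)
Move 7: P2 pit4 -> P1=[3,2,0,2,7,3](1) P2=[1,4,0,4,0,1](9)
Move 8: P2 pit0 -> P1=[3,2,0,2,7,3](1) P2=[0,5,0,4,0,1](9)

Answer: 1 9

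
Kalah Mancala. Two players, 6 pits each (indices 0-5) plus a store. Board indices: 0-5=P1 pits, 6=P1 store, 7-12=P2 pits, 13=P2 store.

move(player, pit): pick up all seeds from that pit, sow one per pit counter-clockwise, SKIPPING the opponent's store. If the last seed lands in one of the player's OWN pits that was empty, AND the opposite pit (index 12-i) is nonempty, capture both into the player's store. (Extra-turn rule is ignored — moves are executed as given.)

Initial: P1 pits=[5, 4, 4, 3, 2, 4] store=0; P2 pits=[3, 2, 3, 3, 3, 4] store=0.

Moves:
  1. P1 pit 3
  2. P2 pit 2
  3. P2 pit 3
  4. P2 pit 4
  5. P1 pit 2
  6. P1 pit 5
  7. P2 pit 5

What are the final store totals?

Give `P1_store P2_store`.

Move 1: P1 pit3 -> P1=[5,4,4,0,3,5](1) P2=[3,2,3,3,3,4](0)
Move 2: P2 pit2 -> P1=[5,4,4,0,3,5](1) P2=[3,2,0,4,4,5](0)
Move 3: P2 pit3 -> P1=[6,4,4,0,3,5](1) P2=[3,2,0,0,5,6](1)
Move 4: P2 pit4 -> P1=[7,5,5,0,3,5](1) P2=[3,2,0,0,0,7](2)
Move 5: P1 pit2 -> P1=[7,5,0,1,4,6](2) P2=[4,2,0,0,0,7](2)
Move 6: P1 pit5 -> P1=[7,5,0,1,4,0](3) P2=[5,3,1,1,1,7](2)
Move 7: P2 pit5 -> P1=[8,6,1,2,5,1](3) P2=[5,3,1,1,1,0](3)

Answer: 3 3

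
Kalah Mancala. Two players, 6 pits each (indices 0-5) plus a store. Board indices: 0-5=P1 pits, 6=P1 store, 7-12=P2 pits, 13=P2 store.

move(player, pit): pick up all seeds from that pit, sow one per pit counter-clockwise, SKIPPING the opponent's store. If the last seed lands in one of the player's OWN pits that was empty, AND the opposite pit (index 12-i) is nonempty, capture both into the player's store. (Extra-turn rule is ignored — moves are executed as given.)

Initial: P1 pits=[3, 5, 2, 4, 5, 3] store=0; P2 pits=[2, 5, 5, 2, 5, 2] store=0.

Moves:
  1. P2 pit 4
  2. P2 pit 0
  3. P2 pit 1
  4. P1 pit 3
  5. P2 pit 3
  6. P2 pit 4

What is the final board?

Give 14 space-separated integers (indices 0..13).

Move 1: P2 pit4 -> P1=[4,6,3,4,5,3](0) P2=[2,5,5,2,0,3](1)
Move 2: P2 pit0 -> P1=[4,6,3,4,5,3](0) P2=[0,6,6,2,0,3](1)
Move 3: P2 pit1 -> P1=[5,6,3,4,5,3](0) P2=[0,0,7,3,1,4](2)
Move 4: P1 pit3 -> P1=[5,6,3,0,6,4](1) P2=[1,0,7,3,1,4](2)
Move 5: P2 pit3 -> P1=[5,6,3,0,6,4](1) P2=[1,0,7,0,2,5](3)
Move 6: P2 pit4 -> P1=[5,6,3,0,6,4](1) P2=[1,0,7,0,0,6](4)

Answer: 5 6 3 0 6 4 1 1 0 7 0 0 6 4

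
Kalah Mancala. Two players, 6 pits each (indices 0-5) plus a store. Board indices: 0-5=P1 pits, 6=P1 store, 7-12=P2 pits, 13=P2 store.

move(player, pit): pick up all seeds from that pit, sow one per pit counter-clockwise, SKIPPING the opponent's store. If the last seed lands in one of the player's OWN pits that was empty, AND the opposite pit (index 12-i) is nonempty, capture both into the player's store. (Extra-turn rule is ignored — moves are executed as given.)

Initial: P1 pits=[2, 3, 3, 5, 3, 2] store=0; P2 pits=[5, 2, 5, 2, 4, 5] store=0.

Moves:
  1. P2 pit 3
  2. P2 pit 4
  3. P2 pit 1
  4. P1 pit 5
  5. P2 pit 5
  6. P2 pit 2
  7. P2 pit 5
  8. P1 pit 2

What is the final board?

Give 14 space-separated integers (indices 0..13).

Move 1: P2 pit3 -> P1=[2,3,3,5,3,2](0) P2=[5,2,5,0,5,6](0)
Move 2: P2 pit4 -> P1=[3,4,4,5,3,2](0) P2=[5,2,5,0,0,7](1)
Move 3: P2 pit1 -> P1=[3,4,0,5,3,2](0) P2=[5,0,6,0,0,7](6)
Move 4: P1 pit5 -> P1=[3,4,0,5,3,0](1) P2=[6,0,6,0,0,7](6)
Move 5: P2 pit5 -> P1=[4,5,1,6,4,1](1) P2=[6,0,6,0,0,0](7)
Move 6: P2 pit2 -> P1=[5,6,1,6,4,1](1) P2=[6,0,0,1,1,1](8)
Move 7: P2 pit5 -> P1=[5,6,1,6,4,1](1) P2=[6,0,0,1,1,0](9)
Move 8: P1 pit2 -> P1=[5,6,0,7,4,1](1) P2=[6,0,0,1,1,0](9)

Answer: 5 6 0 7 4 1 1 6 0 0 1 1 0 9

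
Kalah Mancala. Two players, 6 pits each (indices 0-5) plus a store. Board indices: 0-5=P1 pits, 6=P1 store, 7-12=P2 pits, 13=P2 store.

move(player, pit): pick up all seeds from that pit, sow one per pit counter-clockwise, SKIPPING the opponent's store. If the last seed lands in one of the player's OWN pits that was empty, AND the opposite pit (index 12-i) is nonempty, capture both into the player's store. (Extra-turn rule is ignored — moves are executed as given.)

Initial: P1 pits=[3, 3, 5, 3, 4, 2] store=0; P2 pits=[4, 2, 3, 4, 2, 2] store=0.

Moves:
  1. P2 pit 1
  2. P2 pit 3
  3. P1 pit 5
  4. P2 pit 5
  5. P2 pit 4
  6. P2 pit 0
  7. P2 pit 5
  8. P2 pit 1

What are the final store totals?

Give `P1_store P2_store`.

Move 1: P2 pit1 -> P1=[3,3,5,3,4,2](0) P2=[4,0,4,5,2,2](0)
Move 2: P2 pit3 -> P1=[4,4,5,3,4,2](0) P2=[4,0,4,0,3,3](1)
Move 3: P1 pit5 -> P1=[4,4,5,3,4,0](1) P2=[5,0,4,0,3,3](1)
Move 4: P2 pit5 -> P1=[5,5,5,3,4,0](1) P2=[5,0,4,0,3,0](2)
Move 5: P2 pit4 -> P1=[6,5,5,3,4,0](1) P2=[5,0,4,0,0,1](3)
Move 6: P2 pit0 -> P1=[6,5,5,3,4,0](1) P2=[0,1,5,1,1,2](3)
Move 7: P2 pit5 -> P1=[7,5,5,3,4,0](1) P2=[0,1,5,1,1,0](4)
Move 8: P2 pit1 -> P1=[7,5,5,3,4,0](1) P2=[0,0,6,1,1,0](4)

Answer: 1 4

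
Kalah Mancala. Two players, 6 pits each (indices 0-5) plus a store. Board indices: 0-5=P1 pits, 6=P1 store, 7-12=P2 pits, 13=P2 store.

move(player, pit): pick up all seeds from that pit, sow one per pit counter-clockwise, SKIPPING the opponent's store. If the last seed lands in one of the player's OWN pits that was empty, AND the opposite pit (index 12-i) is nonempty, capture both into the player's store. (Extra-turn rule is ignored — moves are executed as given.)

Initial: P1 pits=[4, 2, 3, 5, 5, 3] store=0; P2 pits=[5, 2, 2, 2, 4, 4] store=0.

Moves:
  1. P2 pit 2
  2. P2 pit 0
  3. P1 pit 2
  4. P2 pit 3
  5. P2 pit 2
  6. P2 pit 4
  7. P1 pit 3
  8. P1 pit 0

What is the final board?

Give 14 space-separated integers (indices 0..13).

Move 1: P2 pit2 -> P1=[4,2,3,5,5,3](0) P2=[5,2,0,3,5,4](0)
Move 2: P2 pit0 -> P1=[4,2,3,5,5,3](0) P2=[0,3,1,4,6,5](0)
Move 3: P1 pit2 -> P1=[4,2,0,6,6,4](0) P2=[0,3,1,4,6,5](0)
Move 4: P2 pit3 -> P1=[5,2,0,6,6,4](0) P2=[0,3,1,0,7,6](1)
Move 5: P2 pit2 -> P1=[5,2,0,6,6,4](0) P2=[0,3,0,1,7,6](1)
Move 6: P2 pit4 -> P1=[6,3,1,7,7,4](0) P2=[0,3,0,1,0,7](2)
Move 7: P1 pit3 -> P1=[6,3,1,0,8,5](1) P2=[1,4,1,2,0,7](2)
Move 8: P1 pit0 -> P1=[0,4,2,1,9,6](2) P2=[1,4,1,2,0,7](2)

Answer: 0 4 2 1 9 6 2 1 4 1 2 0 7 2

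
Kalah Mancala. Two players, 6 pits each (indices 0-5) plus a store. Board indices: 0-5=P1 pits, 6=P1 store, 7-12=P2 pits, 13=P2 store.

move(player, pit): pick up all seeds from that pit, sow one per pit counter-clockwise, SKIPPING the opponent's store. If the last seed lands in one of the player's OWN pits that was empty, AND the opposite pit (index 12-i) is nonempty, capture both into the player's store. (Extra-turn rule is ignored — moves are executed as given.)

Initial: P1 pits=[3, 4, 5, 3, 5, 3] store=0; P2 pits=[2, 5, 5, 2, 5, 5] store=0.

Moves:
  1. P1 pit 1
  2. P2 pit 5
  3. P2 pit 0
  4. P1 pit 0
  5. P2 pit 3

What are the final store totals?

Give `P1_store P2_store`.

Move 1: P1 pit1 -> P1=[3,0,6,4,6,4](0) P2=[2,5,5,2,5,5](0)
Move 2: P2 pit5 -> P1=[4,1,7,5,6,4](0) P2=[2,5,5,2,5,0](1)
Move 3: P2 pit0 -> P1=[4,1,7,5,6,4](0) P2=[0,6,6,2,5,0](1)
Move 4: P1 pit0 -> P1=[0,2,8,6,7,4](0) P2=[0,6,6,2,5,0](1)
Move 5: P2 pit3 -> P1=[0,2,8,6,7,4](0) P2=[0,6,6,0,6,1](1)

Answer: 0 1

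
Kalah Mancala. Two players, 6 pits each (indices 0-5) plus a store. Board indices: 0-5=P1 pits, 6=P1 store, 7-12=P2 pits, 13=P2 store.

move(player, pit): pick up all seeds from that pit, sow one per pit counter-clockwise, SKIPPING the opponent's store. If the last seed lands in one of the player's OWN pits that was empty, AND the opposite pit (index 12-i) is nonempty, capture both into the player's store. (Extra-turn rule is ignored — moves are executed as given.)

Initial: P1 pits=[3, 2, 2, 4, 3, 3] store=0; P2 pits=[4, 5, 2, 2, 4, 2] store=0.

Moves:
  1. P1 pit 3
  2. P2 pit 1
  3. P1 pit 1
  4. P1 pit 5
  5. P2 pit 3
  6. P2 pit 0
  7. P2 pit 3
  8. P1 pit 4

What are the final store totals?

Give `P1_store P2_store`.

Answer: 7 3

Derivation:
Move 1: P1 pit3 -> P1=[3,2,2,0,4,4](1) P2=[5,5,2,2,4,2](0)
Move 2: P2 pit1 -> P1=[3,2,2,0,4,4](1) P2=[5,0,3,3,5,3](1)
Move 3: P1 pit1 -> P1=[3,0,3,0,4,4](5) P2=[5,0,0,3,5,3](1)
Move 4: P1 pit5 -> P1=[3,0,3,0,4,0](6) P2=[6,1,1,3,5,3](1)
Move 5: P2 pit3 -> P1=[3,0,3,0,4,0](6) P2=[6,1,1,0,6,4](2)
Move 6: P2 pit0 -> P1=[3,0,3,0,4,0](6) P2=[0,2,2,1,7,5](3)
Move 7: P2 pit3 -> P1=[3,0,3,0,4,0](6) P2=[0,2,2,0,8,5](3)
Move 8: P1 pit4 -> P1=[3,0,3,0,0,1](7) P2=[1,3,2,0,8,5](3)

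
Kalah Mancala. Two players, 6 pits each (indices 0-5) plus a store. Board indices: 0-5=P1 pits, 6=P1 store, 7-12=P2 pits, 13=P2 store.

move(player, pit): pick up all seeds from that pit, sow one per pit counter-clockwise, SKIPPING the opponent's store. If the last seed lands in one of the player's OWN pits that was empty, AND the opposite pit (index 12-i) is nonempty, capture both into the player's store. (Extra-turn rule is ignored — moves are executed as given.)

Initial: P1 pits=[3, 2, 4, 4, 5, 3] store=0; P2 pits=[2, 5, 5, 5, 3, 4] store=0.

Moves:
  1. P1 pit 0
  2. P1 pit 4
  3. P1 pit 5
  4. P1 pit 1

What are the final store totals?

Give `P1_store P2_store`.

Answer: 10 0

Derivation:
Move 1: P1 pit0 -> P1=[0,3,5,5,5,3](0) P2=[2,5,5,5,3,4](0)
Move 2: P1 pit4 -> P1=[0,3,5,5,0,4](1) P2=[3,6,6,5,3,4](0)
Move 3: P1 pit5 -> P1=[0,3,5,5,0,0](2) P2=[4,7,7,5,3,4](0)
Move 4: P1 pit1 -> P1=[0,0,6,6,0,0](10) P2=[4,0,7,5,3,4](0)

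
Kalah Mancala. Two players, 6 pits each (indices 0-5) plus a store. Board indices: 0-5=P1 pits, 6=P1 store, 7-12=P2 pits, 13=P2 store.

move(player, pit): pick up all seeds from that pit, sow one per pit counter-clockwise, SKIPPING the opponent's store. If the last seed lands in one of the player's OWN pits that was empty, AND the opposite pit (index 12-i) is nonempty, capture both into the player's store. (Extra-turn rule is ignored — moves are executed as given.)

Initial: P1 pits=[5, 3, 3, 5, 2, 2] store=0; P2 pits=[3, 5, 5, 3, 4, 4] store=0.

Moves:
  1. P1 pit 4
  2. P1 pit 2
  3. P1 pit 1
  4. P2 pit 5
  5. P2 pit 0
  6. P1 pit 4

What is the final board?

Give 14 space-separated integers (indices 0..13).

Answer: 6 1 2 7 0 5 2 0 6 6 4 4 0 1

Derivation:
Move 1: P1 pit4 -> P1=[5,3,3,5,0,3](1) P2=[3,5,5,3,4,4](0)
Move 2: P1 pit2 -> P1=[5,3,0,6,1,4](1) P2=[3,5,5,3,4,4](0)
Move 3: P1 pit1 -> P1=[5,0,1,7,2,4](1) P2=[3,5,5,3,4,4](0)
Move 4: P2 pit5 -> P1=[6,1,2,7,2,4](1) P2=[3,5,5,3,4,0](1)
Move 5: P2 pit0 -> P1=[6,1,2,7,2,4](1) P2=[0,6,6,4,4,0](1)
Move 6: P1 pit4 -> P1=[6,1,2,7,0,5](2) P2=[0,6,6,4,4,0](1)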